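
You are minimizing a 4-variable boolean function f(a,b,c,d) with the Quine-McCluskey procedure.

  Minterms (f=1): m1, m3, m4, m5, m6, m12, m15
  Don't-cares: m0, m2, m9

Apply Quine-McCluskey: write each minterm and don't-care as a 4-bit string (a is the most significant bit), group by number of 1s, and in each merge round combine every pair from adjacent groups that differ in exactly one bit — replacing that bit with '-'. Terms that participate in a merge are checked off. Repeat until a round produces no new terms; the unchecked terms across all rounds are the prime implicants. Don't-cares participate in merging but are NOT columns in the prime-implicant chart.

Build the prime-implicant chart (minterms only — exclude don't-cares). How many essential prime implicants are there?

size-2^0 implicants → 0000(✓)  0001(✓)  0010(✓)  0011(✓)  0100(✓)  0101(✓)  0110(✓)  1001(✓)  1100(✓)  1111
size-2^1 implicants → -001  -100  0-00(✓)  0-01(✓)  0-10(✓)  00-0(✓)  00-1(✓)  000-(✓)  001-(✓)  01-0(✓)  010-(✓)
size-2^2 implicants → 0--0  0-0-  00--
Unchecked terms (primes): -001, -100, 0--0, 0-0-, 00--, 1111
Minterm coverage:
  m1 ⊆ -001,0-0-,00--
  m3 ⊆ 00-- [E]
  m4 ⊆ -100,0--0,0-0-
  m5 ⊆ 0-0- [E]
  m6 ⊆ 0--0 [E]
  m12 ⊆ -100 [E]
  m15 ⊆ 1111 [E]
E = {-100, 0--0, 0-0-, 00--, 1111}

5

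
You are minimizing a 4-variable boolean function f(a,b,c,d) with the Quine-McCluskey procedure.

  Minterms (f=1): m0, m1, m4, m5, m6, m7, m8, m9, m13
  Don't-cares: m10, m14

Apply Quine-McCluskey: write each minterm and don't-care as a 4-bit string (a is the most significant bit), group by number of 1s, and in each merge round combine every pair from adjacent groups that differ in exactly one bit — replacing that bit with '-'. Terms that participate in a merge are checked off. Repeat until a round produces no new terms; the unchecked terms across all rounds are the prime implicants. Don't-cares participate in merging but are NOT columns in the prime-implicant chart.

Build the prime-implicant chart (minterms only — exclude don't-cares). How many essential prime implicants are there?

size-2^0 implicants → 0000(✓)  0001(✓)  0100(✓)  0101(✓)  0110(✓)  0111(✓)  1000(✓)  1001(✓)  1010(✓)  1101(✓)  1110(✓)
size-2^1 implicants → -000(✓)  -001(✓)  -101(✓)  -110  0-00(✓)  0-01(✓)  000-(✓)  01-0(✓)  01-1(✓)  010-(✓)  011-(✓)  1-01(✓)  1-10  10-0  100-(✓)
size-2^2 implicants → --01  -00-  0-0-  01--
Unchecked terms (primes): --01, -00-, -110, 0-0-, 01--, 1-10, 10-0
Minterm coverage:
  m0 ⊆ -00-,0-0-
  m1 ⊆ --01,-00-,0-0-
  m4 ⊆ 0-0-,01--
  m5 ⊆ --01,0-0-,01--
  m6 ⊆ -110,01--
  m7 ⊆ 01-- [E]
  m8 ⊆ -00-,10-0
  m9 ⊆ --01,-00-
  m13 ⊆ --01 [E]
E = {--01, 01--}

2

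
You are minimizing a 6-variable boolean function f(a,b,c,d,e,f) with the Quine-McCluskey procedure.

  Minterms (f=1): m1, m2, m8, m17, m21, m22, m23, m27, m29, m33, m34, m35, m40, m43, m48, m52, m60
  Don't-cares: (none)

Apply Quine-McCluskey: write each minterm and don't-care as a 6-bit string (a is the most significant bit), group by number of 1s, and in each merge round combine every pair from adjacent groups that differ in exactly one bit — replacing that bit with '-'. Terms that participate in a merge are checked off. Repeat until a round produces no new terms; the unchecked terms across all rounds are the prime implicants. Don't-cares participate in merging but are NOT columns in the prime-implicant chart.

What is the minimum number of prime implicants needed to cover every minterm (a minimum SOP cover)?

[col 0] 000001*, 000010*, 001000*, 010001*, 010101*, 010110*, 010111*, 011011, 011101*, 100001*, 100010*, 100011*, 101000*, 101011*, 110000*, 110100*, 111100*
[col 1] -00001, -00010, -01000, 0-0001, 01-101, 010-01, 0101-1, 01011-, 10-011, 1000-1, 10001-, 11-100, 110-00
Prime implicants: -00001, -00010, -01000, 0-0001, 01-101, 010-01, 0101-1, 01011-, 011011, 10-011, 1000-1, 10001-, 11-100, 110-00
PI chart (minterm → PIs covering it):
  1 | -00001,0-0001
  2 | -00010  (sole → essential)
  8 | -01000  (sole → essential)
  17 | 0-0001,010-01
  21 | 01-101,010-01,0101-1
  22 | 01011-  (sole → essential)
  23 | 0101-1,01011-
  27 | 011011  (sole → essential)
  29 | 01-101  (sole → essential)
  33 | -00001,1000-1
  34 | -00010,10001-
  35 | 10-011,1000-1,10001-
  40 | -01000  (sole → essential)
  43 | 10-011  (sole → essential)
  48 | 110-00  (sole → essential)
  52 | 11-100,110-00
  60 | 11-100  (sole → essential)
Essential prime implicants: -00010, -01000, 01-101, 01011-, 011011, 10-011, 11-100, 110-00
Petrick residual → -00001, 0-0001
Minimum SOP uses 10 PIs: b'c'd'e'f + b'c'd'ef' + b'cd'e'f' + a'c'd'e'f + a'bde'f + a'bc'de + a'bcd'ef + ab'd'ef + abde'f' + abc'e'f'

10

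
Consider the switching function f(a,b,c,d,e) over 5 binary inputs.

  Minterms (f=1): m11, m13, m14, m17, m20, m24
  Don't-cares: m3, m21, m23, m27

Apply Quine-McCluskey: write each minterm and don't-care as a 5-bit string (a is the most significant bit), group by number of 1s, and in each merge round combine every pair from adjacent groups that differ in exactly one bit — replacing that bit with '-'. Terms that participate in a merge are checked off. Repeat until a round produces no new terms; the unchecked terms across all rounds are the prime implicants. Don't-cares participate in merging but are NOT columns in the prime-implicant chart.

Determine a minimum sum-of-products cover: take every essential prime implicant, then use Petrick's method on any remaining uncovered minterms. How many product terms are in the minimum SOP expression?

Round 0: 00011✓ 01011✓ 01101 01110 10001✓ 10100✓ 10101✓ 10111✓ 11000 11011✓
Round 1: -1011 0-011 10-01 101-1 1010-
PIs = {-1011, 0-011, 01101, 01110, 10-01, 101-1, 1010-, 11000}
Coverage chart:
  m11: -1011,0-011
  m13: 01101 ←essential
  m14: 01110 ←essential
  m17: 10-01 ←essential
  m20: 1010- ←essential
  m24: 11000 ←essential
Essential: 01101, 01110, 10-01, 1010-, 11000
Petrick residual → -1011
Min cover (6 terms): bc'de + a'bcd'e + a'bcde' + ab'd'e + ab'cd' + abc'd'e'

6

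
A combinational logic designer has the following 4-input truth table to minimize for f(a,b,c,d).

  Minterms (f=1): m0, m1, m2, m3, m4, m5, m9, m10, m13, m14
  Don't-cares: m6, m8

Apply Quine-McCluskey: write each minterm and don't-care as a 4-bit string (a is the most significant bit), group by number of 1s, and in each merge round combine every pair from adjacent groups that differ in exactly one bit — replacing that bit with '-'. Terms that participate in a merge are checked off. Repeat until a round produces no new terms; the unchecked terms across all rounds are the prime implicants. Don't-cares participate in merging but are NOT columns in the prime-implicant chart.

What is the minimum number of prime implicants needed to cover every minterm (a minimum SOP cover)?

size-2^0 implicants → 0000(✓)  0001(✓)  0010(✓)  0011(✓)  0100(✓)  0101(✓)  0110(✓)  1000(✓)  1001(✓)  1010(✓)  1101(✓)  1110(✓)
size-2^1 implicants → -000(✓)  -001(✓)  -010(✓)  -101(✓)  -110(✓)  0-00(✓)  0-01(✓)  0-10(✓)  00-0(✓)  00-1(✓)  000-(✓)  001-(✓)  01-0(✓)  010-(✓)  1-01(✓)  1-10(✓)  10-0(✓)  100-(✓)
size-2^2 implicants → --01  --10  -0-0  -00-  0--0  0-0-  00--
Unchecked terms (primes): --01, --10, -0-0, -00-, 0--0, 0-0-, 00--
Minterm coverage:
  m0 ⊆ -0-0,-00-,0--0,0-0-,00--
  m1 ⊆ --01,-00-,0-0-,00--
  m2 ⊆ --10,-0-0,0--0,00--
  m3 ⊆ 00-- [E]
  m4 ⊆ 0--0,0-0-
  m5 ⊆ --01,0-0-
  m9 ⊆ --01,-00-
  m10 ⊆ --10,-0-0
  m13 ⊆ --01 [E]
  m14 ⊆ --10 [E]
E = {--01, --10, 00--}
Petrick residual → 0--0
Cover = c'd + cd' + a'd' + a'b'  |cover|=4

4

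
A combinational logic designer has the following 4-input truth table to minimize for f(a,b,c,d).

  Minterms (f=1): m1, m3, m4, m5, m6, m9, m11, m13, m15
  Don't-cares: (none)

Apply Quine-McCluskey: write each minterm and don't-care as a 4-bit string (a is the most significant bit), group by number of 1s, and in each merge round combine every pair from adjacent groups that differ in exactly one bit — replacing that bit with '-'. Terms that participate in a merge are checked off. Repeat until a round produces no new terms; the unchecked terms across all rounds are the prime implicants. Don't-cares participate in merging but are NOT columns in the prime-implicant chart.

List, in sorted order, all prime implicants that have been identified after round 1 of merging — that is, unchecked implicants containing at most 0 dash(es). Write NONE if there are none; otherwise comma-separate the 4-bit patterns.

NONE

Round 0: 0001✓ 0011✓ 0100✓ 0101✓ 0110✓ 1001✓ 1011✓ 1101✓ 1111✓
Round 1: -001✓ -011✓ -101✓ 0-01✓ 00-1✓ 01-0 010- 1-01✓ 1-11✓ 10-1✓ 11-1✓
Round 2: --01 -0-1 1--1
PIs = {--01, -0-1, 01-0, 010-, 1--1}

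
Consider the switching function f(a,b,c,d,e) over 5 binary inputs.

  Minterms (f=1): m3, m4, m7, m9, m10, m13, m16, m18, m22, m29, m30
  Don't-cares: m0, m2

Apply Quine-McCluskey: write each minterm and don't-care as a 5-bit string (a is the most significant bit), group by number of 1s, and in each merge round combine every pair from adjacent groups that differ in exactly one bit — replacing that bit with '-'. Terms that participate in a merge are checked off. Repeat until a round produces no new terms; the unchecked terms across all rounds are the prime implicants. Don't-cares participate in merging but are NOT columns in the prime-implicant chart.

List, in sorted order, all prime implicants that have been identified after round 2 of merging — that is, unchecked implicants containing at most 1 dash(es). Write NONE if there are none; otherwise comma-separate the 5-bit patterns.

-1101, 0-010, 00-00, 00-11, 0001-, 01-01, 1-110, 10-10

[col 0] 00000*, 00010*, 00011*, 00100*, 00111*, 01001*, 01010*, 01101*, 10000*, 10010*, 10110*, 11101*, 11110*
[col 1] -0000*, -0010*, -1101, 0-010, 00-00, 00-11, 000-0*, 0001-, 01-01, 1-110, 10-10, 100-0*
[col 2] -00-0
Prime implicants: -00-0, -1101, 0-010, 00-00, 00-11, 0001-, 01-01, 1-110, 10-10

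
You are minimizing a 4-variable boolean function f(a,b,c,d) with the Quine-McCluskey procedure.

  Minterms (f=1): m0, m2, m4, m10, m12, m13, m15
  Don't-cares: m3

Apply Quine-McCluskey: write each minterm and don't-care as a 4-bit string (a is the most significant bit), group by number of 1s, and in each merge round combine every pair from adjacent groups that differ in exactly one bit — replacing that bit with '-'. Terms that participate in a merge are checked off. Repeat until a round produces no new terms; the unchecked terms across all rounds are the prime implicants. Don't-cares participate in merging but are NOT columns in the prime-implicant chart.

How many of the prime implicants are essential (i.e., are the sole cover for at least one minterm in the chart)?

2

size-2^0 implicants → 0000(✓)  0010(✓)  0011(✓)  0100(✓)  1010(✓)  1100(✓)  1101(✓)  1111(✓)
size-2^1 implicants → -010  -100  0-00  00-0  001-  11-1  110-
Unchecked terms (primes): -010, -100, 0-00, 00-0, 001-, 11-1, 110-
Minterm coverage:
  m0 ⊆ 0-00,00-0
  m2 ⊆ -010,00-0,001-
  m4 ⊆ -100,0-00
  m10 ⊆ -010 [E]
  m12 ⊆ -100,110-
  m13 ⊆ 11-1,110-
  m15 ⊆ 11-1 [E]
E = {-010, 11-1}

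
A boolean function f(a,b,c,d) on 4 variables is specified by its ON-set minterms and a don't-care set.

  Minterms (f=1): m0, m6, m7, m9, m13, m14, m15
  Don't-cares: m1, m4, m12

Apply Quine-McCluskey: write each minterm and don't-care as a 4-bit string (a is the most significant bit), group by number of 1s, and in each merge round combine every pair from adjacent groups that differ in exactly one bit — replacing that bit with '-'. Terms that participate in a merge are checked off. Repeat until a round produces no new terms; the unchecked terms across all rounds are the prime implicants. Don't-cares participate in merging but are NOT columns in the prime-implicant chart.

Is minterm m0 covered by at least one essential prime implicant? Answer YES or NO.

[col 0] 0000*, 0001*, 0100*, 0110*, 0111*, 1001*, 1100*, 1101*, 1110*, 1111*
[col 1] -001, -100*, -110*, -111*, 0-00, 000-, 01-0*, 011-*, 1-01, 11-0*, 11-1*, 110-*, 111-*
[col 2] -1-0, -11-, 11--
Prime implicants: -001, -1-0, -11-, 0-00, 000-, 1-01, 11--
PI chart (minterm → PIs covering it):
  0 | 0-00,000-
  6 | -1-0,-11-
  7 | -11-  (sole → essential)
  9 | -001,1-01
  13 | 1-01,11--
  14 | -1-0,-11-,11--
  15 | -11-,11--
Essential prime implicants: -11-

NO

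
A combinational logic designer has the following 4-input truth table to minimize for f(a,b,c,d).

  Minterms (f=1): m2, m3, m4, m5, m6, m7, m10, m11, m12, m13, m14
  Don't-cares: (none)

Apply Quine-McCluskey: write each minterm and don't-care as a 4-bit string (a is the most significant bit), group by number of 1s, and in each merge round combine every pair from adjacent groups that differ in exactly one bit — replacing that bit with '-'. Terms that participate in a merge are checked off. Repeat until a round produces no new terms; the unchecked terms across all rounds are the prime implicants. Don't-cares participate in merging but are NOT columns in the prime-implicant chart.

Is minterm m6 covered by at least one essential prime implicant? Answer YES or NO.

NO

Round 0: 0010✓ 0011✓ 0100✓ 0101✓ 0110✓ 0111✓ 1010✓ 1011✓ 1100✓ 1101✓ 1110✓
Round 1: -010✓ -011✓ -100✓ -101✓ -110✓ 0-10✓ 0-11✓ 001-✓ 01-0✓ 01-1✓ 010-✓ 011-✓ 1-10✓ 101-✓ 11-0✓ 110-✓
Round 2: --10 -01- -1-0 -10- 0-1- 01--
PIs = {--10, -01-, -1-0, -10-, 0-1-, 01--}
Coverage chart:
  m2: --10,-01-,0-1-
  m3: -01-,0-1-
  m4: -1-0,-10-,01--
  m5: -10-,01--
  m6: --10,-1-0,0-1-,01--
  m7: 0-1-,01--
  m10: --10,-01-
  m11: -01- ←essential
  m12: -1-0,-10-
  m13: -10- ←essential
  m14: --10,-1-0
Essential: -01-, -10-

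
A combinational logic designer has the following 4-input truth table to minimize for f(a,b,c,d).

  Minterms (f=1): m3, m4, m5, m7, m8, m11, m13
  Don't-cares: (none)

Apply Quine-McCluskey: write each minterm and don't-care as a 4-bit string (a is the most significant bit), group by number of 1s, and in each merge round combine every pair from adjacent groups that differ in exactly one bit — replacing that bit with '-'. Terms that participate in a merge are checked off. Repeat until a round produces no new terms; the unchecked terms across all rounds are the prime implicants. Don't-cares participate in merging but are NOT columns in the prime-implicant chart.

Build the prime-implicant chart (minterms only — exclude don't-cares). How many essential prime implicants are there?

Round 0: 0011✓ 0100✓ 0101✓ 0111✓ 1000 1011✓ 1101✓
Round 1: -011 -101 0-11 01-1 010-
PIs = {-011, -101, 0-11, 01-1, 010-, 1000}
Coverage chart:
  m3: -011,0-11
  m4: 010- ←essential
  m5: -101,01-1,010-
  m7: 0-11,01-1
  m8: 1000 ←essential
  m11: -011 ←essential
  m13: -101 ←essential
Essential: -011, -101, 010-, 1000

4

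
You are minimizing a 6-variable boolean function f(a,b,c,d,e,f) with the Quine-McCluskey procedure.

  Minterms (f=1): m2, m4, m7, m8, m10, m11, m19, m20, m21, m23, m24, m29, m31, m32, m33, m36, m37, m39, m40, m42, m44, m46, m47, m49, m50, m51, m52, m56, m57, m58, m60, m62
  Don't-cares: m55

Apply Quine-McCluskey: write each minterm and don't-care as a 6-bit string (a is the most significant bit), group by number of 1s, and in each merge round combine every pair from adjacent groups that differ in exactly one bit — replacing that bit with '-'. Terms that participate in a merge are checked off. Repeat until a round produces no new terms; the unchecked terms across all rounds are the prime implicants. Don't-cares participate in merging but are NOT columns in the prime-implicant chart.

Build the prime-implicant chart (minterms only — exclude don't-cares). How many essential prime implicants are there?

[col 0] 000010*, 000100*, 000111*, 001000*, 001010*, 001011*, 010011*, 010100*, 010101*, 010111*, 011000*, 011101*, 011111*, 100000*, 100001*, 100100*, 100101*, 100111*, 101000*, 101010*, 101100*, 101110*, 101111*, 110001*, 110010*, 110011*, 110100*, 110111*, 111000*, 111001*, 111010*, 111100*, 111110*
[col 1] -00100*, -00111*, -01000*, -01010*, -10011*, -10100*, -10111*, -11000*, 0-0100*, 0-0111*, 0-1000*, 00-010, 0010-0*, 00101-, 01-101*, 01-111*, 010-11*, 0101-1*, 01010-, 0111-1*, 1-0001, 1-0100*, 1-0111*, 1-1000*, 1-1010*, 1-1100*, 1-1110*, 10-000*, 10-100*, 10-111, 100-00*, 100-01*, 10000-*, 1001-1, 10010-*, 101-00*, 101-10*, 1010-0*, 1011-0*, 10111-, 11-001, 11-010, 11-100*, 110-11*, 1100-1, 11001-, 111-00*, 111-10*, 1110-0*, 11100-, 1111-0*
[col 2] --0100, --0111, --1000, -010-0, -10-11, 01-1-1, 1--100, 1-1-00*, 1-1-10*, 1-10-0*, 1-11-0*, 10--00, 100-0-, 101--0*, 111--0*
[col 3] 1-1--0
Prime implicants: --0100, --0111, --1000, -010-0, -10-11, 00-010, 00101-, 01-1-1, 01010-, 1--100, 1-0001, 1-1--0, 10--00, 10-111, 100-0-, 1001-1, 10111-, 11-001, 11-010, 1100-1, 11001-, 11100-
PI chart (minterm → PIs covering it):
  2 | 00-010  (sole → essential)
  4 | --0100  (sole → essential)
  7 | --0111  (sole → essential)
  8 | --1000,-010-0
  10 | -010-0,00-010,00101-
  11 | 00101-  (sole → essential)
  19 | -10-11  (sole → essential)
  20 | --0100,01010-
  21 | 01-1-1,01010-
  23 | --0111,-10-11,01-1-1
  24 | --1000  (sole → essential)
  29 | 01-1-1  (sole → essential)
  31 | 01-1-1  (sole → essential)
  32 | 10--00,100-0-
  33 | 1-0001,100-0-
  36 | --0100,1--100,10--00,100-0-
  37 | 100-0-,1001-1
  39 | --0111,10-111,1001-1
  40 | --1000,-010-0,1-1--0,10--00
  42 | -010-0,1-1--0
  44 | 1--100,1-1--0,10--00
  46 | 1-1--0,10111-
  47 | 10-111,10111-
  49 | 1-0001,11-001,1100-1
  50 | 11-010,11001-
  51 | -10-11,1100-1,11001-
  52 | --0100,1--100
  56 | --1000,1-1--0,11100-
  57 | 11-001,11100-
  58 | 1-1--0,11-010
  60 | 1--100,1-1--0
  62 | 1-1--0  (sole → essential)
Essential prime implicants: --0100, --0111, --1000, -10-11, 00-010, 00101-, 01-1-1, 1-1--0

8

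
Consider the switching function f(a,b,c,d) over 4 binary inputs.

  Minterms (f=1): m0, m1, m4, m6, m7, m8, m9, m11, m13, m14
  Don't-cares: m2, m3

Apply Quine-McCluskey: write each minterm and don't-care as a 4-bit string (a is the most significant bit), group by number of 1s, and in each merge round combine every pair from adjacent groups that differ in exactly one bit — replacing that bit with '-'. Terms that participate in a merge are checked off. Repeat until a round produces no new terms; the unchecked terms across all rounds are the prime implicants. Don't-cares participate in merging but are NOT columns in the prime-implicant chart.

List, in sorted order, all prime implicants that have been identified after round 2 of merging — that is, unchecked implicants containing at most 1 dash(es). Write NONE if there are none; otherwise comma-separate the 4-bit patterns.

Round 0: 0000✓ 0001✓ 0010✓ 0011✓ 0100✓ 0110✓ 0111✓ 1000✓ 1001✓ 1011✓ 1101✓ 1110✓
Round 1: -000✓ -001✓ -011✓ -110 0-00✓ 0-10✓ 0-11✓ 00-0✓ 00-1✓ 000-✓ 001-✓ 01-0✓ 011-✓ 1-01 10-1✓ 100-✓
Round 2: -0-1 -00- 0--0 0-1- 00--
PIs = {-0-1, -00-, -110, 0--0, 0-1-, 00--, 1-01}

-110, 1-01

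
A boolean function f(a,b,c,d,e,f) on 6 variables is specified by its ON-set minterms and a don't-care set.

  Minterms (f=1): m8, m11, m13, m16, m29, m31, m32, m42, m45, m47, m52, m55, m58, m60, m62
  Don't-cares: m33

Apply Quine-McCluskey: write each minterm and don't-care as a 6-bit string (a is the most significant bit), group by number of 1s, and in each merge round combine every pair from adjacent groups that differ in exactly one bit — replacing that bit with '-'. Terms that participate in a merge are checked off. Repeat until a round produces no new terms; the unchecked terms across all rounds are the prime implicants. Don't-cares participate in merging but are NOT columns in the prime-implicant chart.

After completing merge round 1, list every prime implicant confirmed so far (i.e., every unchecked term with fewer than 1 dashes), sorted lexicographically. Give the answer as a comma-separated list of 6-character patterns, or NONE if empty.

001000, 001011, 010000, 110111

size-2^0 implicants → 001000  001011  001101(✓)  010000  011101(✓)  011111(✓)  100000(✓)  100001(✓)  101010(✓)  101101(✓)  101111(✓)  110100(✓)  110111  111010(✓)  111100(✓)  111110(✓)
size-2^1 implicants → -01101  0-1101  0111-1  1-1010  10000-  1011-1  11-100  111-10  1111-0
Unchecked terms (primes): -01101, 0-1101, 001000, 001011, 010000, 0111-1, 1-1010, 10000-, 1011-1, 11-100, 110111, 111-10, 1111-0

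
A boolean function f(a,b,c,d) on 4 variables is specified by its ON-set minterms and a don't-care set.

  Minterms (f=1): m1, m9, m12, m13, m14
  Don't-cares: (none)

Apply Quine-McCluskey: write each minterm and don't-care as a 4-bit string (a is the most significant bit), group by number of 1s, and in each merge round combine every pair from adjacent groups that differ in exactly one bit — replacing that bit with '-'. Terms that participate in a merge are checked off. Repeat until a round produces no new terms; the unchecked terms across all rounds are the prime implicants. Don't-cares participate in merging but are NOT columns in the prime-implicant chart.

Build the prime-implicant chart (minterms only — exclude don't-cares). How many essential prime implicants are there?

2

Round 0: 0001✓ 1001✓ 1100✓ 1101✓ 1110✓
Round 1: -001 1-01 11-0 110-
PIs = {-001, 1-01, 11-0, 110-}
Coverage chart:
  m1: -001 ←essential
  m9: -001,1-01
  m12: 11-0,110-
  m13: 1-01,110-
  m14: 11-0 ←essential
Essential: -001, 11-0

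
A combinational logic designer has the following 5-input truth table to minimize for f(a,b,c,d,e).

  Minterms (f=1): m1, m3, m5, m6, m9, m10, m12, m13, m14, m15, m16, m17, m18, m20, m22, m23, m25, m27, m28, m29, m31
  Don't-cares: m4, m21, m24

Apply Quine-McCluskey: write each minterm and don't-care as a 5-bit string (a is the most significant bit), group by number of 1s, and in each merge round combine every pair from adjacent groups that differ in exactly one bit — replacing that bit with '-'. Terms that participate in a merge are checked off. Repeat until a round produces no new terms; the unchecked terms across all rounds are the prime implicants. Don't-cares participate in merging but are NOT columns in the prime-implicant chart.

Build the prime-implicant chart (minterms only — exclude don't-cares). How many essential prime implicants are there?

[col 0] 00001*, 00011*, 00100*, 00101*, 00110*, 01001*, 01010*, 01100*, 01101*, 01110*, 01111*, 10000*, 10001*, 10010*, 10100*, 10101*, 10110*, 10111*, 11000*, 11001*, 11011*, 11100*, 11101*, 11111*
[col 1] -0001*, -0100*, -0101*, -0110*, -1001*, -1100*, -1101*, -1111*, 0-001*, 0-100*, 0-101*, 0-110*, 00-01*, 000-1, 001-0*, 0010-*, 01-01*, 01-10, 011-0*, 011-1*, 0110-*, 0111-*, 1-000*, 1-001*, 1-100*, 1-101*, 1-111*, 10-00*, 10-01*, 10-10*, 100-0*, 1000-*, 101-0*, 101-1*, 1010-*, 1011-*, 11-00*, 11-01*, 11-11*, 110-1*, 1100-*, 111-1*, 1110-*
[col 2] --001*, --100*, --101*, -0-01*, -01-0, -010-*, -1-01*, -11-1, -110-*, 0--01*, 0-1-0, 0-10-*, 011--, 1--00*, 1--01*, 1-00-*, 1-1-1, 1-10-*, 10--0, 10-0-*, 101--, 11--1, 11-0-*
[col 3] ---01, --10-, 1--0-
Prime implicants: ---01, --10-, -01-0, -11-1, 0-1-0, 000-1, 01-10, 011--, 1--0-, 1-1-1, 10--0, 101--, 11--1
PI chart (minterm → PIs covering it):
  1 | ---01,000-1
  3 | 000-1  (sole → essential)
  5 | ---01,--10-
  6 | -01-0,0-1-0
  9 | ---01  (sole → essential)
  10 | 01-10  (sole → essential)
  12 | --10-,0-1-0,011--
  13 | ---01,--10-,-11-1,011--
  14 | 0-1-0,01-10,011--
  15 | -11-1,011--
  16 | 1--0-,10--0
  17 | ---01,1--0-
  18 | 10--0  (sole → essential)
  20 | --10-,-01-0,1--0-,10--0,101--
  22 | -01-0,10--0,101--
  23 | 1-1-1,101--
  25 | ---01,1--0-,11--1
  27 | 11--1  (sole → essential)
  28 | --10-,1--0-
  29 | ---01,--10-,-11-1,1--0-,1-1-1,11--1
  31 | -11-1,1-1-1,11--1
Essential prime implicants: ---01, 000-1, 01-10, 10--0, 11--1

5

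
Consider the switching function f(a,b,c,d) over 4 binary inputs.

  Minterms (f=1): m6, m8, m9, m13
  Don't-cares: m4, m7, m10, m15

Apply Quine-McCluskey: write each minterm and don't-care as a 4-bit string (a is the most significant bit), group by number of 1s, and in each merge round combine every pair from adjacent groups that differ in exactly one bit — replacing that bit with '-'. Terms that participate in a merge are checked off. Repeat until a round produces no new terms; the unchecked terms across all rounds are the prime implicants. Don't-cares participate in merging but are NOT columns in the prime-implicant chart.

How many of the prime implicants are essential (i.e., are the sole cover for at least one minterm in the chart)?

0

Round 0: 0100✓ 0110✓ 0111✓ 1000✓ 1001✓ 1010✓ 1101✓ 1111✓
Round 1: -111 01-0 011- 1-01 10-0 100- 11-1
PIs = {-111, 01-0, 011-, 1-01, 10-0, 100-, 11-1}
Coverage chart:
  m6: 01-0,011-
  m8: 10-0,100-
  m9: 1-01,100-
  m13: 1-01,11-1
(no essential prime implicants)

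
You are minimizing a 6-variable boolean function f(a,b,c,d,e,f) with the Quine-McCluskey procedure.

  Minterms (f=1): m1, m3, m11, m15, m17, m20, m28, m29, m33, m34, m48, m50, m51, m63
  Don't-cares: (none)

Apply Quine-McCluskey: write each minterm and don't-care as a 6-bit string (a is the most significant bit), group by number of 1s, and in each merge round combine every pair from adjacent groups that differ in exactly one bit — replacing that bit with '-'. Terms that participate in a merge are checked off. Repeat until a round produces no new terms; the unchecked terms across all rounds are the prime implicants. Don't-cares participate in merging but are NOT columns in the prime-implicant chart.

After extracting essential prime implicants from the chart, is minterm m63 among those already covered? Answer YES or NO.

YES

Round 0: 000001✓ 000011✓ 001011✓ 001111✓ 010001✓ 010100✓ 011100✓ 011101✓ 100001✓ 100010✓ 110000✓ 110010✓ 110011✓ 111111
Round 1: -00001 0-0001 00-011 0000-1 001-11 01-100 01110- 1-0010 1100-0 11001-
PIs = {-00001, 0-0001, 00-011, 0000-1, 001-11, 01-100, 01110-, 1-0010, 1100-0, 11001-, 111111}
Coverage chart:
  m1: -00001,0-0001,0000-1
  m3: 00-011,0000-1
  m11: 00-011,001-11
  m15: 001-11 ←essential
  m17: 0-0001 ←essential
  m20: 01-100 ←essential
  m28: 01-100,01110-
  m29: 01110- ←essential
  m33: -00001 ←essential
  m34: 1-0010 ←essential
  m48: 1100-0 ←essential
  m50: 1-0010,1100-0,11001-
  m51: 11001- ←essential
  m63: 111111 ←essential
Essential: -00001, 0-0001, 001-11, 01-100, 01110-, 1-0010, 1100-0, 11001-, 111111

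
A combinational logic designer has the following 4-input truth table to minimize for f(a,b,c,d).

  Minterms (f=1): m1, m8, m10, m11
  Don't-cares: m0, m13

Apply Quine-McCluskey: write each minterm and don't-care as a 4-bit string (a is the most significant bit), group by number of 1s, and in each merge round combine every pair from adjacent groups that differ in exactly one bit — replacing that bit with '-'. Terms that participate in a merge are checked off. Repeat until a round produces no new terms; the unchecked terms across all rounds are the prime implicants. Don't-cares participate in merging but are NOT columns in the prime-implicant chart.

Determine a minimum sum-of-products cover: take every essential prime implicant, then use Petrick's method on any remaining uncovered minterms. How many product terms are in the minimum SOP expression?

3

Round 0: 0000✓ 0001✓ 1000✓ 1010✓ 1011✓ 1101
Round 1: -000 000- 10-0 101-
PIs = {-000, 000-, 10-0, 101-, 1101}
Coverage chart:
  m1: 000- ←essential
  m8: -000,10-0
  m10: 10-0,101-
  m11: 101- ←essential
Essential: 000-, 101-
Petrick residual → -000
Min cover (3 terms): b'c'd' + a'b'c' + ab'c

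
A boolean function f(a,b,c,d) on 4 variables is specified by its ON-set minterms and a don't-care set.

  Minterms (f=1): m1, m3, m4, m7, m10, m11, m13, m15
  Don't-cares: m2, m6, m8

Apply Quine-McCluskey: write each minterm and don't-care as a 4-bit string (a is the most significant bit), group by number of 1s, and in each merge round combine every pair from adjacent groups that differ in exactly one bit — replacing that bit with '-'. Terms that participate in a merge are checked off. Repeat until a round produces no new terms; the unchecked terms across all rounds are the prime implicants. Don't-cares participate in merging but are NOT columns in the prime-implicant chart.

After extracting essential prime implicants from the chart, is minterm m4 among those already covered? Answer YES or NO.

YES

size-2^0 implicants → 0001(✓)  0010(✓)  0011(✓)  0100(✓)  0110(✓)  0111(✓)  1000(✓)  1010(✓)  1011(✓)  1101(✓)  1111(✓)
size-2^1 implicants → -010(✓)  -011(✓)  -111(✓)  0-10(✓)  0-11(✓)  00-1  001-(✓)  01-0  011-(✓)  1-11(✓)  10-0  101-(✓)  11-1
size-2^2 implicants → --11  -01-  0-1-
Unchecked terms (primes): --11, -01-, 0-1-, 00-1, 01-0, 10-0, 11-1
Minterm coverage:
  m1 ⊆ 00-1 [E]
  m3 ⊆ --11,-01-,0-1-,00-1
  m4 ⊆ 01-0 [E]
  m7 ⊆ --11,0-1-
  m10 ⊆ -01-,10-0
  m11 ⊆ --11,-01-
  m13 ⊆ 11-1 [E]
  m15 ⊆ --11,11-1
E = {00-1, 01-0, 11-1}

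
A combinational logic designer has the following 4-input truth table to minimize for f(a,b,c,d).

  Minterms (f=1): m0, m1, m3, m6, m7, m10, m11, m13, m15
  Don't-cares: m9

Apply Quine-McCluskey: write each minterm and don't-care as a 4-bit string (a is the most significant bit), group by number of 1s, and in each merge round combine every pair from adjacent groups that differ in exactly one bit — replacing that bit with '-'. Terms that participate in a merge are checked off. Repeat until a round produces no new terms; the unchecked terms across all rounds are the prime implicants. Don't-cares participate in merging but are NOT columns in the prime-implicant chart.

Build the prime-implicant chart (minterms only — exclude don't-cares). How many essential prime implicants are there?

[col 0] 0000*, 0001*, 0011*, 0110*, 0111*, 1001*, 1010*, 1011*, 1101*, 1111*
[col 1] -001*, -011*, -111*, 0-11*, 00-1*, 000-, 011-, 1-01*, 1-11*, 10-1*, 101-, 11-1*
[col 2] --11, -0-1, 1--1
Prime implicants: --11, -0-1, 000-, 011-, 1--1, 101-
PI chart (minterm → PIs covering it):
  0 | 000-  (sole → essential)
  1 | -0-1,000-
  3 | --11,-0-1
  6 | 011-  (sole → essential)
  7 | --11,011-
  10 | 101-  (sole → essential)
  11 | --11,-0-1,1--1,101-
  13 | 1--1  (sole → essential)
  15 | --11,1--1
Essential prime implicants: 000-, 011-, 1--1, 101-

4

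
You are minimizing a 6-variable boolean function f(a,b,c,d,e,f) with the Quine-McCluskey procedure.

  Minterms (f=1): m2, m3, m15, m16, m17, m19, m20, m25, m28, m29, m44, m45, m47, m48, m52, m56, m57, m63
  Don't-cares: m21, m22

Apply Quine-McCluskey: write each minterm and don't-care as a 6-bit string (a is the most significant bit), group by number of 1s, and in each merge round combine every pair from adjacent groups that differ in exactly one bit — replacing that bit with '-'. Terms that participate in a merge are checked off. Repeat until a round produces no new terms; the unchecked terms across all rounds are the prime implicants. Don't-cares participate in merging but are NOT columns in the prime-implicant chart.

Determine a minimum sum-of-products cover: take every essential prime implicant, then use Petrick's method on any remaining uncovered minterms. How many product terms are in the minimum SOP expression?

9

[col 0] 000010*, 000011*, 001111*, 010000*, 010001*, 010011*, 010100*, 010101*, 010110*, 011001*, 011100*, 011101*, 101100*, 101101*, 101111*, 110000*, 110100*, 111000*, 111001*, 111111*
[col 1] -01111, -10000*, -10100*, -11001, 0-0011, 00001-, 01-001*, 01-100*, 01-101*, 010-00*, 010-01*, 0100-1, 01000-*, 0101-0, 01010-*, 011-01*, 01110-*, 1-1111, 1011-1, 10110-, 11-000, 110-00*, 11100-
[col 2] -10-00, 01--01, 01-10-, 010-0-
Prime implicants: -01111, -10-00, -11001, 0-0011, 00001-, 01--01, 01-10-, 010-0-, 0100-1, 0101-0, 1-1111, 1011-1, 10110-, 11-000, 11100-
PI chart (minterm → PIs covering it):
  2 | 00001-  (sole → essential)
  3 | 0-0011,00001-
  15 | -01111  (sole → essential)
  16 | -10-00,010-0-
  17 | 01--01,010-0-,0100-1
  19 | 0-0011,0100-1
  20 | -10-00,01-10-,010-0-,0101-0
  25 | -11001,01--01
  28 | 01-10-  (sole → essential)
  29 | 01--01,01-10-
  44 | 10110-  (sole → essential)
  45 | 1011-1,10110-
  47 | -01111,1-1111,1011-1
  48 | -10-00,11-000
  52 | -10-00  (sole → essential)
  56 | 11-000,11100-
  57 | -11001,11100-
  63 | 1-1111  (sole → essential)
Essential prime implicants: -01111, -10-00, 00001-, 01-10-, 1-1111, 10110-
Petrick residual → -11001, 0100-1, 11-000
Minimum SOP uses 9 PIs: b'cdef + bc'e'f' + bcd'e'f + a'b'c'd'e + a'bde' + a'bc'd'f + acdef + ab'cde' + abd'e'f'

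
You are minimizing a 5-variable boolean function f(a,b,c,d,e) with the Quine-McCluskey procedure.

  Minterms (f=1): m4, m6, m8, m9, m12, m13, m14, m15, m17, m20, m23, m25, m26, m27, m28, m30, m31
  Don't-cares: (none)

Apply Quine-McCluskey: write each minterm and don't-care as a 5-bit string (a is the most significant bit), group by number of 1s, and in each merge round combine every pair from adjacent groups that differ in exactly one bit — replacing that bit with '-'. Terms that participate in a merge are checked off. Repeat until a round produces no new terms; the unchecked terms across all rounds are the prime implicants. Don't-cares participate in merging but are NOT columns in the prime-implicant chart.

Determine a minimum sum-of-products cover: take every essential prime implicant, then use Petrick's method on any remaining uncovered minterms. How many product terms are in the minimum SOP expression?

7

size-2^0 implicants → 00100(✓)  00110(✓)  01000(✓)  01001(✓)  01100(✓)  01101(✓)  01110(✓)  01111(✓)  10001(✓)  10100(✓)  10111(✓)  11001(✓)  11010(✓)  11011(✓)  11100(✓)  11110(✓)  11111(✓)
size-2^1 implicants → -0100(✓)  -1001  -1100(✓)  -1110(✓)  -1111(✓)  0-100(✓)  0-110(✓)  001-0(✓)  01-00(✓)  01-01(✓)  0100-(✓)  011-0(✓)  011-1(✓)  0110-(✓)  0111-(✓)  1-001  1-100(✓)  1-111  11-10(✓)  11-11(✓)  110-1  1101-(✓)  111-0(✓)  1111-(✓)
size-2^2 implicants → --100  -11-0  -111-  0-1-0  01-0-  011--  11-1-
Unchecked terms (primes): --100, -1001, -11-0, -111-, 0-1-0, 01-0-, 011--, 1-001, 1-111, 11-1-, 110-1
Minterm coverage:
  m4 ⊆ --100,0-1-0
  m6 ⊆ 0-1-0 [E]
  m8 ⊆ 01-0- [E]
  m9 ⊆ -1001,01-0-
  m12 ⊆ --100,-11-0,0-1-0,01-0-,011--
  m13 ⊆ 01-0-,011--
  m14 ⊆ -11-0,-111-,0-1-0,011--
  m15 ⊆ -111-,011--
  m17 ⊆ 1-001 [E]
  m20 ⊆ --100 [E]
  m23 ⊆ 1-111 [E]
  m25 ⊆ -1001,1-001,110-1
  m26 ⊆ 11-1- [E]
  m27 ⊆ 11-1-,110-1
  m28 ⊆ --100,-11-0
  m30 ⊆ -11-0,-111-,11-1-
  m31 ⊆ -111-,1-111,11-1-
E = {--100, 0-1-0, 01-0-, 1-001, 1-111, 11-1-}
Petrick residual → -111-
Cover = cd'e' + bcd + a'ce' + a'bd' + ac'd'e + acde + abd  |cover|=7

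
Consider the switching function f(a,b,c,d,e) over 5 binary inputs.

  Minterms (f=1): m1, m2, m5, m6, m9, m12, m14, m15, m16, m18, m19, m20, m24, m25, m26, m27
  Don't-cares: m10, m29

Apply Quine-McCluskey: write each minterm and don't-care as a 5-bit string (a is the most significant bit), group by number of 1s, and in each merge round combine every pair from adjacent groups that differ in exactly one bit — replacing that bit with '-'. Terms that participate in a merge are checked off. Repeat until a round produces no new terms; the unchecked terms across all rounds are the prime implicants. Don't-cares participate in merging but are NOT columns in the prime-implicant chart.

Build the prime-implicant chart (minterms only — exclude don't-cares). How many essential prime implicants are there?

6

Round 0: 00001✓ 00010✓ 00101✓ 00110✓ 01001✓ 01010✓ 01100✓ 01110✓ 01111✓ 10000✓ 10010✓ 10011✓ 10100✓ 11000✓ 11001✓ 11010✓ 11011✓ 11101✓
Round 1: -0010✓ -1001 -1010✓ 0-001 0-010✓ 0-110✓ 00-01 00-10✓ 01-10✓ 011-0 0111- 1-000✓ 1-010✓ 1-011✓ 10-00 100-0✓ 1001-✓ 11-01 110-0✓ 110-1✓ 1100-✓ 1101-✓
Round 2: --010 0--10 1-0-0 1-01- 110--
PIs = {--010, -1001, 0--10, 0-001, 00-01, 011-0, 0111-, 1-0-0, 1-01-, 10-00, 11-01, 110--}
Coverage chart:
  m1: 0-001,00-01
  m2: --010,0--10
  m5: 00-01 ←essential
  m6: 0--10 ←essential
  m9: -1001,0-001
  m12: 011-0 ←essential
  m14: 0--10,011-0,0111-
  m15: 0111- ←essential
  m16: 1-0-0,10-00
  m18: --010,1-0-0,1-01-
  m19: 1-01- ←essential
  m20: 10-00 ←essential
  m24: 1-0-0,110--
  m25: -1001,11-01,110--
  m26: --010,1-0-0,1-01-,110--
  m27: 1-01-,110--
Essential: 0--10, 00-01, 011-0, 0111-, 1-01-, 10-00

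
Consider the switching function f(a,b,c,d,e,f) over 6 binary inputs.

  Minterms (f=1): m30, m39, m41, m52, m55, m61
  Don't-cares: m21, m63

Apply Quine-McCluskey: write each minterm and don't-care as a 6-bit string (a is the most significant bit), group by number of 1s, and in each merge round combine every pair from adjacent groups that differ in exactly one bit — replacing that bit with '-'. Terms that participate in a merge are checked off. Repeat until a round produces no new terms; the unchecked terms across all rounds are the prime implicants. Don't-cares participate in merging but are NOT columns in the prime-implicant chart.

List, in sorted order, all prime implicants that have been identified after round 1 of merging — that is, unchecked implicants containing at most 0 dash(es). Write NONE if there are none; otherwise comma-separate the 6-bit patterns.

size-2^0 implicants → 010101  011110  100111(✓)  101001  110100  110111(✓)  111101(✓)  111111(✓)
size-2^1 implicants → 1-0111  11-111  1111-1
Unchecked terms (primes): 010101, 011110, 1-0111, 101001, 11-111, 110100, 1111-1

010101, 011110, 101001, 110100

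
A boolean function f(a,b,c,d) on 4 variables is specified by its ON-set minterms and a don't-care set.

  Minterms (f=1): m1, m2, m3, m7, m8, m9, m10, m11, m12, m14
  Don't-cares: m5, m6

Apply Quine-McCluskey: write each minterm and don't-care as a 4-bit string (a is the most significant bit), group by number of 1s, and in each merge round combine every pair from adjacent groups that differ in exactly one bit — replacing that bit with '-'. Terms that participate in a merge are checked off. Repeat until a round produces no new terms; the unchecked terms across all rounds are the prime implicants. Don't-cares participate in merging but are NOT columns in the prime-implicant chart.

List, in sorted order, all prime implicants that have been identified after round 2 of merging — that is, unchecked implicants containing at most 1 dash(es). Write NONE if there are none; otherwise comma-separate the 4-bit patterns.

Round 0: 0001✓ 0010✓ 0011✓ 0101✓ 0110✓ 0111✓ 1000✓ 1001✓ 1010✓ 1011✓ 1100✓ 1110✓
Round 1: -001✓ -010✓ -011✓ -110✓ 0-01✓ 0-10✓ 0-11✓ 00-1✓ 001-✓ 01-1✓ 011-✓ 1-00✓ 1-10✓ 10-0✓ 10-1✓ 100-✓ 101-✓ 11-0✓
Round 2: --10 -0-1 -01- 0--1 0-1- 1--0 10--
PIs = {--10, -0-1, -01-, 0--1, 0-1-, 1--0, 10--}

NONE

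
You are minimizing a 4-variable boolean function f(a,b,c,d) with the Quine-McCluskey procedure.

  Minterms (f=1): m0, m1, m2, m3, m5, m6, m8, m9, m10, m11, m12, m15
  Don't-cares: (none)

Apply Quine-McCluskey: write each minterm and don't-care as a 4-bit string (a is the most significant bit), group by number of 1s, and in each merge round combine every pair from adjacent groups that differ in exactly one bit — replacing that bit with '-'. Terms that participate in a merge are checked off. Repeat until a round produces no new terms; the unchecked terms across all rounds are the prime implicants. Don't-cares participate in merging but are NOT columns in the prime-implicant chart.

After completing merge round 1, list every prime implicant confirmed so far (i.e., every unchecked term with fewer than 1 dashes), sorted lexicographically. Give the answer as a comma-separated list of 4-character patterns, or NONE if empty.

[col 0] 0000*, 0001*, 0010*, 0011*, 0101*, 0110*, 1000*, 1001*, 1010*, 1011*, 1100*, 1111*
[col 1] -000*, -001*, -010*, -011*, 0-01, 0-10, 00-0*, 00-1*, 000-*, 001-*, 1-00, 1-11, 10-0*, 10-1*, 100-*, 101-*
[col 2] -0-0*, -0-1*, -00-*, -01-*, 00--*, 10--*
[col 3] -0--
Prime implicants: -0--, 0-01, 0-10, 1-00, 1-11

NONE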